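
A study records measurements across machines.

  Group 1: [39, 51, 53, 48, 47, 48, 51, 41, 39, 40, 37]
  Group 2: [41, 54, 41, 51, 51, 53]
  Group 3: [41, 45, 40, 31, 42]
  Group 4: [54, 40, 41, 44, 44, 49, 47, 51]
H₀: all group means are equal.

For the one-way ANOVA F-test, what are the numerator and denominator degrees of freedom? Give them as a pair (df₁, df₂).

k = 4 groups, N = 30 total
df = (k−1, N−k) = (4−1, 30−4) = (3, 26)

degrees of freedom = [3, 26]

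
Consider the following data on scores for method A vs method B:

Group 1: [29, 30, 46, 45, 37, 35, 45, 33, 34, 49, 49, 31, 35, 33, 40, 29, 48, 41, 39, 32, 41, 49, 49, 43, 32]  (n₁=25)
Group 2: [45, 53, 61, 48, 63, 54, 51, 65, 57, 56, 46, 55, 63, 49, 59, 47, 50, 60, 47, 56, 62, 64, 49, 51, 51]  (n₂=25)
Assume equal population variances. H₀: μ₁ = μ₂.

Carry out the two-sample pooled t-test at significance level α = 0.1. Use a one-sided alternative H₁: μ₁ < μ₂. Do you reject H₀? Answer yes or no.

x̄₁=38.960, s₁=7.080, n₁=25
x̄₂=54.480, s₂=6.266, n₂=25
s_p² = [24·7.080² + 24·6.266²]/48 = 44.6917
SE = √(s_p²·(1/25+1/25)) = 1.8909
t = (38.960−54.480)/1.8909 = -8.2079
df = 48
p-value (one-sided, H₁ less) = 0.00000
At α=0.1: p < α → reject H₀

reject H₀: yes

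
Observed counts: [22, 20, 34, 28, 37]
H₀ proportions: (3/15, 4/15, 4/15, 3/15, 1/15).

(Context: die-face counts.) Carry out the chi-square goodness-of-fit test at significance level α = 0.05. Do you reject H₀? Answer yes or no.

reject H₀: yes

n = 141; E_i = n·p_i = [28.20, 37.60, 37.60, 28.20, 9.40]
χ² = (22−28.20)²/28.20 + (20−37.60)²/37.60 + (34−37.60)²/37.60 + (28−28.20)²/28.20 + (37−9.40)²/9.40 = 90.9858
df = 4
p-value (upper-tail) = 0.00000
At α=0.05: p < α → reject H₀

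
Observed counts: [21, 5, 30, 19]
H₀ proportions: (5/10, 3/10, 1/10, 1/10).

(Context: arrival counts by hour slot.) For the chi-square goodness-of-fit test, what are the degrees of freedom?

degrees of freedom = 3

df = k − 1 = 4 − 1 = 3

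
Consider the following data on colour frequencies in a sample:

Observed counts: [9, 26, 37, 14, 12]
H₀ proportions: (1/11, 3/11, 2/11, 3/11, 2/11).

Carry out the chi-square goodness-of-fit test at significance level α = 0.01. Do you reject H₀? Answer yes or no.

n = 98; E_i = n·p_i = [8.91, 26.73, 17.82, 26.73, 17.82]
χ² = (9−8.91)²/8.91 + (26−26.73)²/26.73 + (37−17.82)²/17.82 + (14−26.73)²/26.73 + (12−17.82)²/17.82 = 28.6310
df = 4
p-value (upper-tail) = 0.00001
At α=0.01: p < α → reject H₀

reject H₀: yes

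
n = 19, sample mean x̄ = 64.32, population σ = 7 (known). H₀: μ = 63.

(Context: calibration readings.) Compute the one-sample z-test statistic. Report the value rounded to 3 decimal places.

test statistic = 0.822

SE = σ/√n = 7/√19 = 1.6059
z = (x̄−μ₀)/SE = (64.32−63)/1.6059 = 0.8220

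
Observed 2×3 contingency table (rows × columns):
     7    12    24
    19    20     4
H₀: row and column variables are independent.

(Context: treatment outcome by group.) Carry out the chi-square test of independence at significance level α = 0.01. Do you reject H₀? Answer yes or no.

Row totals [43, 43], col totals [26, 32, 28], n=86
χ² = (7−13.00)²/13.00 + (12−16.00)²/16.00 + (24−14.00)²/14.00 + (19−13.00)²/13.00 + (20−16.00)²/16.00 + (4−14.00)²/14.00 = 21.8242
df = 2
p-value (upper-tail) = 0.00002
At α=0.01: p < α → reject H₀

reject H₀: yes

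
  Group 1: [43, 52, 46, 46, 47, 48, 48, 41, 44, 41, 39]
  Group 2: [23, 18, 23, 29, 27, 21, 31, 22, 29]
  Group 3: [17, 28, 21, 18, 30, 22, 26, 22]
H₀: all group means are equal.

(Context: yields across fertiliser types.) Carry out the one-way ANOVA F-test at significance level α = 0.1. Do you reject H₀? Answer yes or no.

reject H₀: yes

Group means [45.00, 24.78, 23.00], grand mean 32.214
SSB = Σnᵢ(x̄ᵢ−x̄)² = 2975.159; SSW = ΣΣ(x−x̄ᵢ)² = 449.556
MSB = 2975.159/2 = 1487.5794; MSW = 449.556/25 = 17.9822
F = MSB/MSW = 82.7250
df = (2, 25)
p-value (upper-tail) = 0.00000
At α=0.1: p < α → reject H₀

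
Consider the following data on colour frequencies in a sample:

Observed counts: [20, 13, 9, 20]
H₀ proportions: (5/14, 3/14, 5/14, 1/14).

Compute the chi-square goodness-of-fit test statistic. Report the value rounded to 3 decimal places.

n = 62; E_i = n·p_i = [22.14, 13.29, 22.14, 4.43]
χ² = (20−22.14)²/22.14 + (13−13.29)²/13.29 + (9−22.14)²/22.14 + (20−4.43)²/4.43 = 62.7656
df = 3

test statistic = 62.766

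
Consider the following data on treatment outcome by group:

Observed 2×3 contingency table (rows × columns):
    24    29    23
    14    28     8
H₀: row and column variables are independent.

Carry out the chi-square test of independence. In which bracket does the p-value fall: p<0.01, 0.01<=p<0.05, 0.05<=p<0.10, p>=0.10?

Row totals [76, 50], col totals [38, 57, 31], n=126
χ² = (24−22.92)²/22.92 + (29−34.38)²/34.38 + (23−18.70)²/18.70 + (14−15.08)²/15.08 + (28−22.62)²/22.62 + (8−12.30)²/12.30 = 4.7441
df = 2
p-value (upper-tail) = 0.09329
→ bracket: 0.05<=p<0.10

p-value bracket: 0.05<=p<0.10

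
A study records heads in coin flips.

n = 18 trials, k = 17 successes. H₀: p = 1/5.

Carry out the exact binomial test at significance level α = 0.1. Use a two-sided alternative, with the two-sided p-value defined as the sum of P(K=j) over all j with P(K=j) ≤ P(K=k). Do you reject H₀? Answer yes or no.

reject H₀: yes

Exact binomial: n=18, k=17, p₀=1/5=0.2000
P(X=j) = C(n,j)·p₀^j·(1−p₀)^(n−j); p = Σ P(X=j) over j with P(X=j) ≤ P(X=17)
p-value (two-sided) = 0.00000
At α=0.1: p < α → reject H₀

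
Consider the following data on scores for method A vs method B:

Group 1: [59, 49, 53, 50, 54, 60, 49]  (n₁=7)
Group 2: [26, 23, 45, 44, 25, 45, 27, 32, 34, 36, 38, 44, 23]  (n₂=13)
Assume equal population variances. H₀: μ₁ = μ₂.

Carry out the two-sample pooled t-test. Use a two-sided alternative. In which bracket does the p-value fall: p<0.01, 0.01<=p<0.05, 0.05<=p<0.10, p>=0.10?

p-value bracket: p<0.01

x̄₁=53.429, s₁=4.577, n₁=7
x̄₂=34.000, s₂=8.670, n₂=13
s_p² = [6·4.577² + 12·8.670²]/18 = 57.0952
SE = √(s_p²·(1/7+1/13)) = 3.5424
t = (53.429−34.000)/3.5424 = 5.4846
df = 18
p-value (two-sided) = 0.00003
→ bracket: p<0.01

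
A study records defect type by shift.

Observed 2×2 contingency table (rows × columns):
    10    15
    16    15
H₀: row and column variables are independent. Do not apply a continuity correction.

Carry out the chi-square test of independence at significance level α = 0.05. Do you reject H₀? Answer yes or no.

reject H₀: no

Row totals [25, 31], col totals [26, 30], n=56
χ² = (10−11.61)²/11.61 + (15−13.39)²/13.39 + (16−14.39)²/14.39 + (15−16.61)²/16.61 = 0.7504
df = 1
p-value (upper-tail) = 0.38636
At α=0.05: p ≥ α → fail to reject H₀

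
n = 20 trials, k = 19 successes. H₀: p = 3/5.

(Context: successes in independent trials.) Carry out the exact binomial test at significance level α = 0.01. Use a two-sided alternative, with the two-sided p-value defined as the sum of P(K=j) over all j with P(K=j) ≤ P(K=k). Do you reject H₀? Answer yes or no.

Exact binomial: n=20, k=19, p₀=3/5=0.6000
P(X=j) = C(n,j)·p₀^j·(1−p₀)^(n−j); p = Σ P(X=j) over j with P(X=j) ≤ P(X=19)
p-value (two-sided) = 0.00084
At α=0.01: p < α → reject H₀

reject H₀: yes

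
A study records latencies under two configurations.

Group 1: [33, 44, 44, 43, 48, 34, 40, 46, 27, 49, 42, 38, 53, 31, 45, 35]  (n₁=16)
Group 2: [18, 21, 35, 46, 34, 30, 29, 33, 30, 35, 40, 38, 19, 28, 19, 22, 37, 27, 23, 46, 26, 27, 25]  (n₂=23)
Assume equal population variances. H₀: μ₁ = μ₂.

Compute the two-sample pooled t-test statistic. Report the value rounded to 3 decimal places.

x̄₁=40.750, s₁=7.188, n₁=16
x̄₂=29.913, s₂=8.101, n₂=23
s_p² = [15·7.188² + 22·8.101²]/37 = 59.9683
SE = √(s_p²·(1/16+1/23)) = 2.5210
t = (40.750−29.913)/2.5210 = 4.2987
df = 37

test statistic = 4.299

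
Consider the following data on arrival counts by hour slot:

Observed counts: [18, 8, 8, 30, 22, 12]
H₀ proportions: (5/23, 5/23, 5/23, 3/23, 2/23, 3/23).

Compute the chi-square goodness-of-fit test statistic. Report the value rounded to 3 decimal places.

test statistic = 61.686

n = 98; E_i = n·p_i = [21.30, 21.30, 21.30, 12.78, 8.52, 12.78]
χ² = (18−21.30)²/21.30 + (8−21.30)²/21.30 + (8−21.30)²/21.30 + (30−12.78)²/12.78 + (22−8.52)²/8.52 + (12−12.78)²/12.78 = 61.6857
df = 5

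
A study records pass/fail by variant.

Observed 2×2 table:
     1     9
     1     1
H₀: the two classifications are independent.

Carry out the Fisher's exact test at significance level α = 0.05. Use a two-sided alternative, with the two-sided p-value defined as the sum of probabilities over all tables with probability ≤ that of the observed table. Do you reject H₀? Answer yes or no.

reject H₀: no

Margins: r₁=10, r₂=2, c₁=2, c₂=10, n=12
p_obs = C(10,1)·C(2,1)/C(12,2); sum pmf over tables with pmf ≤ p_obs
p-value (two-sided) = 0.31818
At α=0.05: p ≥ α → fail to reject H₀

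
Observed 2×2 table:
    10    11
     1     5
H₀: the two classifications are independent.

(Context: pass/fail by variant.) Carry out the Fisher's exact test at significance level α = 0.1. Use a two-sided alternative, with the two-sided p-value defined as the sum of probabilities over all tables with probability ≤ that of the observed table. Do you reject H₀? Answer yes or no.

Margins: r₁=21, r₂=6, c₁=11, c₂=16, n=27
p_obs = C(21,10)·C(6,1)/C(27,11); sum pmf over tables with pmf ≤ p_obs
p-value (two-sided) = 0.34968
At α=0.1: p ≥ α → fail to reject H₀

reject H₀: no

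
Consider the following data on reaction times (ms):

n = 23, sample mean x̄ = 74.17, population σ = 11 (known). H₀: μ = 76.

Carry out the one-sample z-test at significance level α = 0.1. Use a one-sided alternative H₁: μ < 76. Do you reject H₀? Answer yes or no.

reject H₀: no

SE = σ/√n = 11/√23 = 2.2937
z = (x̄−μ₀)/SE = (74.17−76)/2.2937 = -0.7979
p-value (one-sided, H₁ less) = 0.21248
At α=0.1: p ≥ α → fail to reject H₀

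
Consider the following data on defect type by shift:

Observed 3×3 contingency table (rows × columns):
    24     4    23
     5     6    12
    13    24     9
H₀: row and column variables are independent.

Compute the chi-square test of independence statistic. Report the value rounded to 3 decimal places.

Row totals [51, 23, 46], col totals [42, 34, 44], n=120
χ² = (24−17.85)²/17.85 + (4−14.45)²/14.45 + (23−18.70)²/18.70 + (5−8.05)²/8.05 + (6−6.52)²/6.52 + (12−8.43)²/8.43 + (13−16.10)²/16.10 + (24−13.03)²/13.03 + (9−16.87)²/16.87 = 26.8636
df = 4

test statistic = 26.864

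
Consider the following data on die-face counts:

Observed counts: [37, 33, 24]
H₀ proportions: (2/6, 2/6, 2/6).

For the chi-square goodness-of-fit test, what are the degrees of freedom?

degrees of freedom = 2

df = k − 1 = 3 − 1 = 2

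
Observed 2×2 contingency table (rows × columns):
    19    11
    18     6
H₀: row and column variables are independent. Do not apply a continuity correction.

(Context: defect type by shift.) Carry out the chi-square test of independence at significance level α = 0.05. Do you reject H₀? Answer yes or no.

reject H₀: no

Row totals [30, 24], col totals [37, 17], n=54
χ² = (19−20.56)²/20.56 + (11−9.44)²/9.44 + (18−16.44)²/16.44 + (6−7.56)²/7.56 = 0.8413
df = 1
p-value (upper-tail) = 0.35902
At α=0.05: p ≥ α → fail to reject H₀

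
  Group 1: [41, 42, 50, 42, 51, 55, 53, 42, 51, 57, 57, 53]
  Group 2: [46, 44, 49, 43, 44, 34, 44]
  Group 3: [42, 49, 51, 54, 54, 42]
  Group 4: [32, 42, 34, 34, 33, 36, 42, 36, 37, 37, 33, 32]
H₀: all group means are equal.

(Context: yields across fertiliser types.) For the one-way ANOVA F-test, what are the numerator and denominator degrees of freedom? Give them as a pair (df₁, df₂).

k = 4 groups, N = 37 total
df = (k−1, N−k) = (4−1, 37−4) = (3, 33)

degrees of freedom = [3, 33]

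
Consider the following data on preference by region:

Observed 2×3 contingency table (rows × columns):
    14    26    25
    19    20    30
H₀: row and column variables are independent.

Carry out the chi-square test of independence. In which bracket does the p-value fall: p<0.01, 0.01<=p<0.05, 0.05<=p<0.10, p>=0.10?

Row totals [65, 69], col totals [33, 46, 55], n=134
χ² = (14−16.01)²/16.01 + (26−22.31)²/22.31 + (25−26.68)²/26.68 + (19−16.99)²/16.99 + (20−23.69)²/23.69 + (30−28.32)²/28.32 = 1.8770
df = 2
p-value (upper-tail) = 0.39121
→ bracket: p>=0.10

p-value bracket: p>=0.10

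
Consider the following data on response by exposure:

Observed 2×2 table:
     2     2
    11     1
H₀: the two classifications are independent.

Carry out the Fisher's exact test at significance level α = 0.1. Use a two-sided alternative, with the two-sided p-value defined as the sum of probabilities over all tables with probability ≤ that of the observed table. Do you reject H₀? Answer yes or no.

reject H₀: no

Margins: r₁=4, r₂=12, c₁=13, c₂=3, n=16
p_obs = C(4,2)·C(12,11)/C(16,13); sum pmf over tables with pmf ≤ p_obs
p-value (two-sided) = 0.13571
At α=0.1: p ≥ α → fail to reject H₀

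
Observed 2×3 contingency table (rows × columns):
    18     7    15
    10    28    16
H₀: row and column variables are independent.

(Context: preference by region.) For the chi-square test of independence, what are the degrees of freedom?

df = (r−1)(c−1) = (2−1)·(3−1) = 2

degrees of freedom = 2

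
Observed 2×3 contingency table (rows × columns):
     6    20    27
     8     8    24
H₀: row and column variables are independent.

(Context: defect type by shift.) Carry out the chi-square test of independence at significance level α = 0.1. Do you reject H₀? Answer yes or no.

Row totals [53, 40], col totals [14, 28, 51], n=93
χ² = (6−7.98)²/7.98 + (20−15.96)²/15.96 + (27−29.06)²/29.06 + (8−6.02)²/6.02 + (8−12.04)²/12.04 + (24−21.94)²/21.94 = 3.8633
df = 2
p-value (upper-tail) = 0.14491
At α=0.1: p ≥ α → fail to reject H₀

reject H₀: no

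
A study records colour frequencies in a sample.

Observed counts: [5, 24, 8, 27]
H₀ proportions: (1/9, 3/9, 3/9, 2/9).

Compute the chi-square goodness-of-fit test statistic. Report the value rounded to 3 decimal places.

n = 64; E_i = n·p_i = [7.11, 21.33, 21.33, 14.22]
χ² = (5−7.11)²/7.11 + (24−21.33)²/21.33 + (8−21.33)²/21.33 + (27−14.22)²/14.22 = 20.7734
df = 3

test statistic = 20.773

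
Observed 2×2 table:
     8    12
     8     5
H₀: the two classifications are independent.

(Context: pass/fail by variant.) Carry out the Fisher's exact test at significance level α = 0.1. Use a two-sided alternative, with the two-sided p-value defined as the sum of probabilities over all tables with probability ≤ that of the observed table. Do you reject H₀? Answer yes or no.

reject H₀: no

Margins: r₁=20, r₂=13, c₁=16, c₂=17, n=33
p_obs = C(20,8)·C(13,8)/C(33,16); sum pmf over tables with pmf ≤ p_obs
p-value (two-sided) = 0.29600
At α=0.1: p ≥ α → fail to reject H₀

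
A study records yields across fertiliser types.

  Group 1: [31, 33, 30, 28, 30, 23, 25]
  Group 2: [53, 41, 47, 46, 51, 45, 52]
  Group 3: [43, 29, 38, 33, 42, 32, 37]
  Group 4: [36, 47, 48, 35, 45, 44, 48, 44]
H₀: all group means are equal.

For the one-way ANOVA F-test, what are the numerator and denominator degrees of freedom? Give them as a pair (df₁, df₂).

k = 4 groups, N = 29 total
df = (k−1, N−k) = (4−1, 29−4) = (3, 25)

degrees of freedom = [3, 25]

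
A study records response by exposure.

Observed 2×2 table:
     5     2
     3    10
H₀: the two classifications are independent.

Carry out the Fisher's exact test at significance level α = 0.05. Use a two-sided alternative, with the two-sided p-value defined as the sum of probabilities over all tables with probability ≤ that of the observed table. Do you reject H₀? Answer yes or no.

reject H₀: no

Margins: r₁=7, r₂=13, c₁=8, c₂=12, n=20
p_obs = C(7,5)·C(13,3)/C(20,8); sum pmf over tables with pmf ≤ p_obs
p-value (two-sided) = 0.06233
At α=0.05: p ≥ α → fail to reject H₀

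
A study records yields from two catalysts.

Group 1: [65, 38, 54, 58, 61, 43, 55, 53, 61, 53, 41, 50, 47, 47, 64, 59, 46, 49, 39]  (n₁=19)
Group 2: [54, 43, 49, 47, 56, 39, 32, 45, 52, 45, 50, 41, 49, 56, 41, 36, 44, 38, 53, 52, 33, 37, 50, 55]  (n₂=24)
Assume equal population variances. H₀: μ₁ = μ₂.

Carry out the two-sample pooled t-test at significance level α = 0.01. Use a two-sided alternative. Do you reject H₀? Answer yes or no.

x̄₁=51.737, s₁=8.299, n₁=19
x̄₂=45.708, s₂=7.339, n₂=24
s_p² = [18·8.299² + 23·7.339²]/41 = 60.4547
SE = √(s_p²·(1/19+1/24)) = 2.3876
t = (51.737−45.708)/2.3876 = 2.5249
df = 41
p-value (two-sided) = 0.01554
At α=0.01: p ≥ α → fail to reject H₀

reject H₀: no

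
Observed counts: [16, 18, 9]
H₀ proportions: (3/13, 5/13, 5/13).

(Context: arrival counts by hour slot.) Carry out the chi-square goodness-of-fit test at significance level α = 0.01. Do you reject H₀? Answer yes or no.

n = 43; E_i = n·p_i = [9.92, 16.54, 16.54]
χ² = (16−9.92)²/9.92 + (18−16.54)²/16.54 + (9−16.54)²/16.54 = 7.2868
df = 2
p-value (upper-tail) = 0.02616
At α=0.01: p ≥ α → fail to reject H₀

reject H₀: no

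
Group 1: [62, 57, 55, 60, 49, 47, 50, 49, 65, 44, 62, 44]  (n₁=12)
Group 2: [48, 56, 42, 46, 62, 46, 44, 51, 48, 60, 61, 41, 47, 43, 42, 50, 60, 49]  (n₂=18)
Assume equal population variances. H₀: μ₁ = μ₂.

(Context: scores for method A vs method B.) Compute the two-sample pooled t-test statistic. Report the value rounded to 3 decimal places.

x̄₁=53.667, s₁=7.439, n₁=12
x̄₂=49.778, s₂=7.051, n₂=18
s_p² = [11·7.439² + 17·7.051²]/28 = 51.9206
SE = √(s_p²·(1/12+1/18)) = 2.6854
t = (53.667−49.778)/2.6854 = 1.4482
df = 28

test statistic = 1.448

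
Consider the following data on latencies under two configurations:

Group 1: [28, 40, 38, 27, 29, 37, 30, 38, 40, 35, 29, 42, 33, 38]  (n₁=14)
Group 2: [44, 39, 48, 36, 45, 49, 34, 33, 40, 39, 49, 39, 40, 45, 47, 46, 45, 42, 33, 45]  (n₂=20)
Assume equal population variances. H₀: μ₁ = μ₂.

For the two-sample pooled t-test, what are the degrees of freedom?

degrees of freedom = 32

df = n₁ + n₂ − 2 = 14 + 20 − 2 = 32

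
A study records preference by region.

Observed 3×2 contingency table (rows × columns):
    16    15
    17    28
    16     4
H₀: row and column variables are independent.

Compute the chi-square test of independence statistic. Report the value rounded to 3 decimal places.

test statistic = 9.884

Row totals [31, 45, 20], col totals [49, 47], n=96
χ² = (16−15.82)²/15.82 + (15−15.18)²/15.18 + (17−22.97)²/22.97 + (28−22.03)²/22.03 + (16−10.21)²/10.21 + (4−9.79)²/9.79 = 9.8838
df = 2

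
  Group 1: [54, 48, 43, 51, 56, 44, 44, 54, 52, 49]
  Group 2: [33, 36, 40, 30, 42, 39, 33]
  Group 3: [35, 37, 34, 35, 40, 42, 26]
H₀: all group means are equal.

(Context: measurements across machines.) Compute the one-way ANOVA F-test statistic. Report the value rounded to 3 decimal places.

Group means [49.50, 36.14, 35.57], grand mean 41.542
SSB = Σnᵢ(x̄ᵢ−x̄)² = 1086.887; SSW = ΣΣ(x−x̄ᵢ)² = 469.071
MSB = 1086.887/2 = 543.4435; MSW = 469.071/21 = 22.3367
F = MSB/MSW = 24.3296
df = (2, 21)

test statistic = 24.330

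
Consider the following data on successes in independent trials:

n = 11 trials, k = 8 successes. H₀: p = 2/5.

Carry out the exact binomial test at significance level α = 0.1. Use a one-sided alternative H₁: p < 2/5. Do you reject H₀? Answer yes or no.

Exact binomial: n=11, k=8, p₀=2/5=0.4000
P(X≤8) from Σ C(n,i)·p₀^i·(1−p₀)^(n−i)
p-value (one-sided, H₁ less) = 0.99408
At α=0.1: p ≥ α → fail to reject H₀

reject H₀: no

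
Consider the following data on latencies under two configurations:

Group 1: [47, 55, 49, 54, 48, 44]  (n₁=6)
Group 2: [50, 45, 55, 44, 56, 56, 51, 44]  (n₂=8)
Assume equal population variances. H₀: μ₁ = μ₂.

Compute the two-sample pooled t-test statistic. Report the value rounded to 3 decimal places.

test statistic = -0.238

x̄₁=49.500, s₁=4.231, n₁=6
x̄₂=50.125, s₂=5.276, n₂=8
s_p² = [5·4.231² + 7·5.276²]/12 = 23.6979
SE = √(s_p²·(1/6+1/8)) = 2.6290
t = (49.500−50.125)/2.6290 = -0.2377
df = 12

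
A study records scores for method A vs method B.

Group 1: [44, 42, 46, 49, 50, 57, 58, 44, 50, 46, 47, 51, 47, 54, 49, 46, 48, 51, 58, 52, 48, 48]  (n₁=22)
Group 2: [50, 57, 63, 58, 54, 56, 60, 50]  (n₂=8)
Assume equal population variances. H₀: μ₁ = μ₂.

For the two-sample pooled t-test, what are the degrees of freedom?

df = n₁ + n₂ − 2 = 22 + 8 − 2 = 28

degrees of freedom = 28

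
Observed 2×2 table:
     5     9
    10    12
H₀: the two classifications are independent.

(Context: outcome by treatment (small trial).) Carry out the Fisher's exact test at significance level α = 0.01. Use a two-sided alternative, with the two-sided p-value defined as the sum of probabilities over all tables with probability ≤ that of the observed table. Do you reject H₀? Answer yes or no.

reject H₀: no

Margins: r₁=14, r₂=22, c₁=15, c₂=21, n=36
p_obs = C(14,5)·C(22,10)/C(36,15); sum pmf over tables with pmf ≤ p_obs
p-value (two-sided) = 0.73172
At α=0.01: p ≥ α → fail to reject H₀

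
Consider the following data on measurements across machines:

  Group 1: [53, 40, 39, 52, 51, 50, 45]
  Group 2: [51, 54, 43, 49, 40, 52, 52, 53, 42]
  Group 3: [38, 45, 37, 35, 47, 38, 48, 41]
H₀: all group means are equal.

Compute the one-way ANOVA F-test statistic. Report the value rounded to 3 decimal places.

Group means [47.14, 48.44, 41.12], grand mean 45.625
SSB = Σnᵢ(x̄ᵢ−x̄)² = 249.671; SSW = ΣΣ(x−x̄ᵢ)² = 599.954
MSB = 249.671/2 = 124.8353; MSW = 599.954/21 = 28.5693
F = MSB/MSW = 4.3696
df = (2, 21)

test statistic = 4.370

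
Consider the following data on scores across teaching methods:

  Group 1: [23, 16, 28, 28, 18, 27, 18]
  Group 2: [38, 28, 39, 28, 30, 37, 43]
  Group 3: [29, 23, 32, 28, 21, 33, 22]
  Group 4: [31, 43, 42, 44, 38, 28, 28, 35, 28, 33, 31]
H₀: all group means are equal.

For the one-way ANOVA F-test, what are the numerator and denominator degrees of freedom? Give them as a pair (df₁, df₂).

degrees of freedom = [3, 28]

k = 4 groups, N = 32 total
df = (k−1, N−k) = (4−1, 32−4) = (3, 28)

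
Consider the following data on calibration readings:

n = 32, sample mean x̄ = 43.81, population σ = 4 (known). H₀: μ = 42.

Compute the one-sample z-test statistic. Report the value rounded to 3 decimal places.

SE = σ/√n = 4/√32 = 0.7071
z = (x̄−μ₀)/SE = (43.81−42)/0.7071 = 2.5597

test statistic = 2.560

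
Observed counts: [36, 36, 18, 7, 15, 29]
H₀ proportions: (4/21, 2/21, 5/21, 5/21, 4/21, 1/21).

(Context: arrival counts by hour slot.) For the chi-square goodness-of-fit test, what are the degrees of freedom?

df = k − 1 = 6 − 1 = 5

degrees of freedom = 5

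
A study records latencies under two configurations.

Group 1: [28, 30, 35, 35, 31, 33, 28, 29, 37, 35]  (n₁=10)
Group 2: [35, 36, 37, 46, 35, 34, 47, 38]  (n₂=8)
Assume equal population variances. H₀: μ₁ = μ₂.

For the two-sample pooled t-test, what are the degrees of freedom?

df = n₁ + n₂ − 2 = 10 + 8 − 2 = 16

degrees of freedom = 16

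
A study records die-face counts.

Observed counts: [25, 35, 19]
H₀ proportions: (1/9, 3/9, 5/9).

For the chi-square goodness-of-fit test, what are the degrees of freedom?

degrees of freedom = 2

df = k − 1 = 3 − 1 = 2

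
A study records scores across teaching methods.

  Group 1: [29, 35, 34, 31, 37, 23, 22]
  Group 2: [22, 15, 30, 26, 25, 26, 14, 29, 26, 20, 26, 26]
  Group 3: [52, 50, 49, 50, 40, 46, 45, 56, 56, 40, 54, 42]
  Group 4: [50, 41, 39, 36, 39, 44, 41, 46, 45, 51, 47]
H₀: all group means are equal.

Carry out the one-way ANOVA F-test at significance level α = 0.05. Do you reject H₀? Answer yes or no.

reject H₀: yes

Group means [30.14, 23.75, 48.33, 43.55], grand mean 37.024
SSB = Σnᵢ(x̄ᵢ−x̄)² = 4448.475; SSW = ΣΣ(x−x̄ᵢ)² = 1080.501
MSB = 4448.475/3 = 1482.8250; MSW = 1080.501/38 = 28.4342
F = MSB/MSW = 52.1493
df = (3, 38)
p-value (upper-tail) = 0.00000
At α=0.05: p < α → reject H₀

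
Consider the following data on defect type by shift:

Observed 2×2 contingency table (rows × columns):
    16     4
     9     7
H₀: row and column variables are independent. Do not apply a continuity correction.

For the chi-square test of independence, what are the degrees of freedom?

df = (r−1)(c−1) = (2−1)·(2−1) = 1

degrees of freedom = 1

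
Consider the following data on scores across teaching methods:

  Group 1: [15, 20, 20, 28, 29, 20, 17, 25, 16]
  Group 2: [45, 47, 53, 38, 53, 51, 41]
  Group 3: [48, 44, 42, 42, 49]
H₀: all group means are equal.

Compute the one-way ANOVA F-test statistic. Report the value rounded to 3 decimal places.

test statistic = 62.707

Group means [21.11, 46.86, 45.00], grand mean 35.381
SSB = Σnᵢ(x̄ᵢ−x̄)² = 3217.206; SSW = ΣΣ(x−x̄ᵢ)² = 461.746
MSB = 3217.206/2 = 1608.6032; MSW = 461.746/18 = 25.6526
F = MSB/MSW = 62.7073
df = (2, 18)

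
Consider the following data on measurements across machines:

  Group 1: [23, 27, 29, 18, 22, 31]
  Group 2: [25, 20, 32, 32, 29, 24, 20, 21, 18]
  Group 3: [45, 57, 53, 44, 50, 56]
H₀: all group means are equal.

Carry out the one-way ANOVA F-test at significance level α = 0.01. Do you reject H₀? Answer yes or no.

reject H₀: yes

Group means [25.00, 24.56, 50.83], grand mean 32.190
SSB = Σnᵢ(x̄ᵢ−x̄)² = 2920.183; SSW = ΣΣ(x−x̄ᵢ)² = 497.056
MSB = 2920.183/2 = 1460.0913; MSW = 497.056/18 = 27.6142
F = MSB/MSW = 52.8747
df = (2, 18)
p-value (upper-tail) = 0.00000
At α=0.01: p < α → reject H₀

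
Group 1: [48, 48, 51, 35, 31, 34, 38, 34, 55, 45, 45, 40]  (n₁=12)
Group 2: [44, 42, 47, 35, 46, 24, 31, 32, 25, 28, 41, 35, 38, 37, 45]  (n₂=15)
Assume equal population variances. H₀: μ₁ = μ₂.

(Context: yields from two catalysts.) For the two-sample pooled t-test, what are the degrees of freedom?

degrees of freedom = 25

df = n₁ + n₂ − 2 = 12 + 15 − 2 = 25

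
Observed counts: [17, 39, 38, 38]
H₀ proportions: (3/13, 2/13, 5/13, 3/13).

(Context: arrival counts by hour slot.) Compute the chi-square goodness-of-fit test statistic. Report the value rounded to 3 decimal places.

test statistic = 28.232

n = 132; E_i = n·p_i = [30.46, 20.31, 50.77, 30.46]
χ² = (17−30.46)²/30.46 + (39−20.31)²/20.31 + (38−50.77)²/50.77 + (38−30.46)²/30.46 = 28.2316
df = 3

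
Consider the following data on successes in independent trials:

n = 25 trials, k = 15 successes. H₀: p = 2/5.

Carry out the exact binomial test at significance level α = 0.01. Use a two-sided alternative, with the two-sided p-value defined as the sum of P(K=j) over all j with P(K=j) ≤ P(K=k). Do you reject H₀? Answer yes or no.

Exact binomial: n=25, k=15, p₀=2/5=0.4000
P(X=j) = C(n,j)·p₀^j·(1−p₀)^(n−j); p = Σ P(X=j) over j with P(X=j) ≤ P(X=15)
p-value (two-sided) = 0.06375
At α=0.01: p ≥ α → fail to reject H₀

reject H₀: no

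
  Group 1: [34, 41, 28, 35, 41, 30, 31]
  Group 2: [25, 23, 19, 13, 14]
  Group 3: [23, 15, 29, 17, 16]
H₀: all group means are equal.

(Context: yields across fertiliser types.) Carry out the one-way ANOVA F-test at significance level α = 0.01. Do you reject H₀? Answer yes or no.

Group means [34.29, 18.80, 20.00], grand mean 25.529
SSB = Σnᵢ(x̄ᵢ−x̄)² = 916.007; SSW = ΣΣ(x−x̄ᵢ)² = 412.229
MSB = 916.007/2 = 458.0034; MSW = 412.229/14 = 29.4449
F = MSB/MSW = 15.5546
df = (2, 14)
p-value (upper-tail) = 0.00028
At α=0.01: p < α → reject H₀

reject H₀: yes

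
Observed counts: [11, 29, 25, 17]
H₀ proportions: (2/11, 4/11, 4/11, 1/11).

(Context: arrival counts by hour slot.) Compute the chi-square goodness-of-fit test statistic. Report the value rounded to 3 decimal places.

n = 82; E_i = n·p_i = [14.91, 29.82, 29.82, 7.45]
χ² = (11−14.91)²/14.91 + (29−29.82)²/29.82 + (25−29.82)²/29.82 + (17−7.45)²/7.45 = 14.0488
df = 3

test statistic = 14.049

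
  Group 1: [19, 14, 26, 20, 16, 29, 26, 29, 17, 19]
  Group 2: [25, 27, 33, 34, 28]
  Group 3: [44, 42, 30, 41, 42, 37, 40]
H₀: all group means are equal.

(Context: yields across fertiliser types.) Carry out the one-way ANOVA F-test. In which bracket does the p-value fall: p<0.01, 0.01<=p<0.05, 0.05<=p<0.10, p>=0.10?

Group means [21.50, 29.40, 39.43], grand mean 29.000
SSB = Σnᵢ(x̄ᵢ−x̄)² = 1324.586; SSW = ΣΣ(x−x̄ᵢ)² = 467.414
MSB = 1324.586/2 = 662.2929; MSW = 467.414/19 = 24.6008
F = MSB/MSW = 26.9217
df = (2, 19)
p-value (upper-tail) = 0.00000
→ bracket: p<0.01

p-value bracket: p<0.01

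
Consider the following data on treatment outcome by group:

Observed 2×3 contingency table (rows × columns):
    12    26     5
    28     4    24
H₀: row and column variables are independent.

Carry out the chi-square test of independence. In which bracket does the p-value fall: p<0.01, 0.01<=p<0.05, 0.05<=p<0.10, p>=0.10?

p-value bracket: p<0.01

Row totals [43, 56], col totals [40, 30, 29], n=99
χ² = (12−17.37)²/17.37 + (26−13.03)²/13.03 + (5−12.60)²/12.60 + (28−22.63)²/22.63 + (4−16.97)²/16.97 + (24−16.40)²/16.40 = 33.8584
df = 2
p-value (upper-tail) = 0.00000
→ bracket: p<0.01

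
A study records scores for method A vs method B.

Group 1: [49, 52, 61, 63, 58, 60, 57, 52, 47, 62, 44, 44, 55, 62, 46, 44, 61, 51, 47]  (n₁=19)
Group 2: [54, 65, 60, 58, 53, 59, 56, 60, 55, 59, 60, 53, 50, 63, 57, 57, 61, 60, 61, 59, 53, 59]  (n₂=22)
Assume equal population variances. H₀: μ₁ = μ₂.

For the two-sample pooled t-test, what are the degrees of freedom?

df = n₁ + n₂ − 2 = 19 + 22 − 2 = 39

degrees of freedom = 39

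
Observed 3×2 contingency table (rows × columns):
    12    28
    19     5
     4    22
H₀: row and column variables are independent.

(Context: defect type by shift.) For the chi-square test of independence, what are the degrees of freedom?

degrees of freedom = 2

df = (r−1)(c−1) = (3−1)·(2−1) = 2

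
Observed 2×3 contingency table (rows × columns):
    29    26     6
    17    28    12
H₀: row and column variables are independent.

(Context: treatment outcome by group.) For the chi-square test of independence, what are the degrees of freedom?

degrees of freedom = 2

df = (r−1)(c−1) = (2−1)·(3−1) = 2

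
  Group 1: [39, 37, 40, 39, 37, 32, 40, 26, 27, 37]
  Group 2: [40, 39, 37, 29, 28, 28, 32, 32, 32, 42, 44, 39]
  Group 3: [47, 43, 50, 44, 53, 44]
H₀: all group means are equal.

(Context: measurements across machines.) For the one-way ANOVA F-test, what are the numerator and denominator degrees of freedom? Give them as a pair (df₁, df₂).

k = 3 groups, N = 28 total
df = (k−1, N−k) = (3−1, 28−3) = (2, 25)

degrees of freedom = [2, 25]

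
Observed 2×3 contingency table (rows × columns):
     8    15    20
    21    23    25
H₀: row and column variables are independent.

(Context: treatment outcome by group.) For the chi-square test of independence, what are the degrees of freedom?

degrees of freedom = 2

df = (r−1)(c−1) = (2−1)·(3−1) = 2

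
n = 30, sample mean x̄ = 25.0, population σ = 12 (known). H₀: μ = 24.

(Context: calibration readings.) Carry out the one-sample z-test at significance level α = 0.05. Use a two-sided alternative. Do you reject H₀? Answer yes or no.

SE = σ/√n = 12/√30 = 2.1909
z = (x̄−μ₀)/SE = (25.0−24)/2.1909 = 0.4564
p-value (two-sided) = 0.64808
At α=0.05: p ≥ α → fail to reject H₀

reject H₀: no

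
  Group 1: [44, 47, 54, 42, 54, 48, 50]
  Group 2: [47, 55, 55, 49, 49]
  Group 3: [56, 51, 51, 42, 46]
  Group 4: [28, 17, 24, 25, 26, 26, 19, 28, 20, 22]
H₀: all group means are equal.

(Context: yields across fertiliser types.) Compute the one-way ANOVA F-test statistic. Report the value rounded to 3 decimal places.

test statistic = 75.545

Group means [48.43, 51.00, 49.20, 23.50], grand mean 39.815
SSB = Σnᵢ(x̄ᵢ−x̄)² = 4247.060; SSW = ΣΣ(x−x̄ᵢ)² = 431.014
MSB = 4247.060/3 = 1415.6866; MSW = 431.014/23 = 18.7398
F = MSB/MSW = 75.5446
df = (3, 23)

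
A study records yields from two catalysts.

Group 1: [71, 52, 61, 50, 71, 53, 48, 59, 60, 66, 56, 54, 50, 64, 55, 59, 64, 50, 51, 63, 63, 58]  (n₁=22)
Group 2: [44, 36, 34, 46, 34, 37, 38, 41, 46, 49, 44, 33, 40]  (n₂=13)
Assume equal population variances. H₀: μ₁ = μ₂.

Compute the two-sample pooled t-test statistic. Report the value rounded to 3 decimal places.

x̄₁=58.091, s₁=6.796, n₁=22
x̄₂=40.154, s₂=5.289, n₂=13
s_p² = [21·6.796² + 12·5.289²]/33 = 39.5609
SE = √(s_p²·(1/22+1/13)) = 2.2003
t = (58.091−40.154)/2.2003 = 8.1521
df = 33

test statistic = 8.152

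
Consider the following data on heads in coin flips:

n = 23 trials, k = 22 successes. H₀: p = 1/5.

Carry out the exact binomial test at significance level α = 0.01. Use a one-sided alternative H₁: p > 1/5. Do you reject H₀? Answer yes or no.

Exact binomial: n=23, k=22, p₀=1/5=0.2000
P(X≥22) from Σ C(n,i)·p₀^i·(1−p₀)^(n−i)
p-value (one-sided, H₁ greater) = 0.00000
At α=0.01: p < α → reject H₀

reject H₀: yes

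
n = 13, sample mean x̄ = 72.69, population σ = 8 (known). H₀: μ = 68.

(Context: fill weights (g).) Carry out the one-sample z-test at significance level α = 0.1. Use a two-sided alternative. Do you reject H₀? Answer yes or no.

SE = σ/√n = 8/√13 = 2.2188
z = (x̄−μ₀)/SE = (72.69−68)/2.2188 = 2.1138
p-value (two-sided) = 0.03454
At α=0.1: p < α → reject H₀

reject H₀: yes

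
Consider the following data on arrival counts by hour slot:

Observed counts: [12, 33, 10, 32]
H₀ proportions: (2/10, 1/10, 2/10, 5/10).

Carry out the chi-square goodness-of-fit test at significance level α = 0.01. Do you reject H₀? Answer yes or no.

reject H₀: yes

n = 87; E_i = n·p_i = [17.40, 8.70, 17.40, 43.50]
χ² = (12−17.40)²/17.40 + (33−8.70)²/8.70 + (10−17.40)²/17.40 + (32−43.50)²/43.50 = 75.7356
df = 3
p-value (upper-tail) = 0.00000
At α=0.01: p < α → reject H₀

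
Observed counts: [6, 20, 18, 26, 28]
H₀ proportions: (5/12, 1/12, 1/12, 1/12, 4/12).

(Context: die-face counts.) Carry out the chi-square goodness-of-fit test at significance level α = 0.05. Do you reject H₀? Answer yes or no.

n = 98; E_i = n·p_i = [40.83, 8.17, 8.17, 8.17, 32.67]
χ² = (6−40.83)²/40.83 + (20−8.17)²/8.17 + (18−8.17)²/8.17 + (26−8.17)²/8.17 + (28−32.67)²/32.67 = 98.3102
df = 4
p-value (upper-tail) = 0.00000
At α=0.05: p < α → reject H₀

reject H₀: yes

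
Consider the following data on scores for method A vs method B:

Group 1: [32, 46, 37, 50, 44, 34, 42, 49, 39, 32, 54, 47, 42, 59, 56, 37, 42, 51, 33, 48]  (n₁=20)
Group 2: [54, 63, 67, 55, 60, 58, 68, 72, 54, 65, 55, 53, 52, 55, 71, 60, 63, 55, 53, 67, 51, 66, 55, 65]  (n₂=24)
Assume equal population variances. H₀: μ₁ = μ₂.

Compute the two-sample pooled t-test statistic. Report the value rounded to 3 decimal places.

x̄₁=43.700, s₁=8.112, n₁=20
x̄₂=59.875, s₂=6.510, n₂=24
s_p² = [19·8.112² + 23·6.510²]/42 = 52.9720
SE = √(s_p²·(1/20+1/24)) = 2.2036
t = (43.700−59.875)/2.2036 = -7.3403
df = 42

test statistic = -7.340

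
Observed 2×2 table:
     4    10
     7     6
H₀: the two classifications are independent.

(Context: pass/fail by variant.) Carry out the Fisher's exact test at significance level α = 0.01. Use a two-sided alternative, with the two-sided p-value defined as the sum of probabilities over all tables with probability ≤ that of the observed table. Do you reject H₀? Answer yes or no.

reject H₀: no

Margins: r₁=14, r₂=13, c₁=11, c₂=16, n=27
p_obs = C(14,4)·C(13,7)/C(27,11); sum pmf over tables with pmf ≤ p_obs
p-value (two-sided) = 0.25186
At α=0.01: p ≥ α → fail to reject H₀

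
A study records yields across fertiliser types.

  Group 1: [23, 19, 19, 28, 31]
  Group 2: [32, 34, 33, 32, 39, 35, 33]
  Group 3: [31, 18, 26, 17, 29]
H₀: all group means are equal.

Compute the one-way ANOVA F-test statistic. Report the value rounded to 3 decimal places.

test statistic = 8.976

Group means [24.00, 34.00, 24.20], grand mean 28.176
SSB = Σnᵢ(x̄ᵢ−x̄)² = 403.671; SSW = ΣΣ(x−x̄ᵢ)² = 314.800
MSB = 403.671/2 = 201.8353; MSW = 314.800/14 = 22.4857
F = MSB/MSW = 8.9762
df = (2, 14)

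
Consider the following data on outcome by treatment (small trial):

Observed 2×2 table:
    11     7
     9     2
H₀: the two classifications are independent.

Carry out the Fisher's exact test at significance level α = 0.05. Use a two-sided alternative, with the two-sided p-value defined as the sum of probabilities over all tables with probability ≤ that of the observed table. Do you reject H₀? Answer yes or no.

reject H₀: no

Margins: r₁=18, r₂=11, c₁=20, c₂=9, n=29
p_obs = C(18,11)·C(11,9)/C(29,20); sum pmf over tables with pmf ≤ p_obs
p-value (two-sided) = 0.41183
At α=0.05: p ≥ α → fail to reject H₀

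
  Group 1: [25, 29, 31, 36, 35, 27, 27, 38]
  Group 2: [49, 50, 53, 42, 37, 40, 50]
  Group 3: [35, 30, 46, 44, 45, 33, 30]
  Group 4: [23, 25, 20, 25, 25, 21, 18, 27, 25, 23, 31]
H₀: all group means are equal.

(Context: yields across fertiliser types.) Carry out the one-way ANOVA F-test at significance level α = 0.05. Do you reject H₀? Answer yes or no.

Group means [31.00, 45.86, 37.57, 23.91], grand mean 33.182
SSB = Σnᵢ(x̄ᵢ−x̄)² = 2243.429; SSW = ΣΣ(x−x̄ᵢ)² = 819.481
MSB = 2243.429/3 = 747.8095; MSW = 819.481/29 = 28.2579
F = MSB/MSW = 26.4637
df = (3, 29)
p-value (upper-tail) = 0.00000
At α=0.05: p < α → reject H₀

reject H₀: yes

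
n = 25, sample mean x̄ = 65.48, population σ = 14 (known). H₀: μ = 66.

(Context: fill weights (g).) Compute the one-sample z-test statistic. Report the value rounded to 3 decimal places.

test statistic = -0.186

SE = σ/√n = 14/√25 = 2.8000
z = (x̄−μ₀)/SE = (65.48−66)/2.8000 = -0.1857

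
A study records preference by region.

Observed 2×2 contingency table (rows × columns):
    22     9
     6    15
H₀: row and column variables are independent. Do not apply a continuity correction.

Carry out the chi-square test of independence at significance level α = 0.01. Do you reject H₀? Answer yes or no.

reject H₀: yes

Row totals [31, 21], col totals [28, 24], n=52
χ² = (22−16.69)²/16.69 + (9−14.31)²/14.31 + (6−11.31)²/11.31 + (15−9.69)²/9.69 = 9.0546
df = 1
p-value (upper-tail) = 0.00262
At α=0.01: p < α → reject H₀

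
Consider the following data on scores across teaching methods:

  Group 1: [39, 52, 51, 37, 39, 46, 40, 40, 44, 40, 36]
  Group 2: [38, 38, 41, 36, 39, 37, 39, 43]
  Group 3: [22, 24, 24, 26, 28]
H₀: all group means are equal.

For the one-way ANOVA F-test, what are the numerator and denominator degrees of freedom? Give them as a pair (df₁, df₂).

k = 3 groups, N = 24 total
df = (k−1, N−k) = (3−1, 24−3) = (2, 21)

degrees of freedom = [2, 21]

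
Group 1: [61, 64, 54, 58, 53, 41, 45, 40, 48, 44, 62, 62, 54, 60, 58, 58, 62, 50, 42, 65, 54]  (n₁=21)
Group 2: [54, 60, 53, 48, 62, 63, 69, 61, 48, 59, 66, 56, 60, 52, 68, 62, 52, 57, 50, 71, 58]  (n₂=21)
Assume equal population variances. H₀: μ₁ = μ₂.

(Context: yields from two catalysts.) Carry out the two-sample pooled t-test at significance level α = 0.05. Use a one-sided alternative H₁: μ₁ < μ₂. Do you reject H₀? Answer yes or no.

x̄₁=54.048, s₁=8.028, n₁=21
x̄₂=58.524, s₂=6.728, n₂=21
s_p² = [20·8.028² + 20·6.728²]/40 = 54.8548
SE = √(s_p²·(1/21+1/21)) = 2.2857
t = (54.048−58.524)/2.2857 = -1.9584
df = 40
p-value (one-sided, H₁ less) = 0.02859
At α=0.05: p < α → reject H₀

reject H₀: yes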